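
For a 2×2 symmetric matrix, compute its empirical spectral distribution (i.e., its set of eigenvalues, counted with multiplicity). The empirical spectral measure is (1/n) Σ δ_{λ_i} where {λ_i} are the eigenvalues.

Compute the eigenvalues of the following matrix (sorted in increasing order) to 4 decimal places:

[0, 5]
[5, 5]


Since M is real symmetric, both eigenvalues are real; they are the roots of det(λI − M) = λ² − (tr M) λ + det M.
tr M = 0 + 5 = 5.
det M = 0·5 − 5² = 0 − 25 = -25.
Characteristic polynomial: λ² − 5λ − 25 = 0.
Discriminant Δ = (tr M)² − 4·det M = 25 − (-100) = 125; √Δ = 11.180340.
λ = (tr M ± √Δ)/2 = (5 ± 11.180340)/2, giving (tr M − √Δ)/2 = -3.0902 and (tr M + √Δ)/2 = 8.0902.

Eigenvalues sorted in increasing order: [-3.0902, 8.0902].


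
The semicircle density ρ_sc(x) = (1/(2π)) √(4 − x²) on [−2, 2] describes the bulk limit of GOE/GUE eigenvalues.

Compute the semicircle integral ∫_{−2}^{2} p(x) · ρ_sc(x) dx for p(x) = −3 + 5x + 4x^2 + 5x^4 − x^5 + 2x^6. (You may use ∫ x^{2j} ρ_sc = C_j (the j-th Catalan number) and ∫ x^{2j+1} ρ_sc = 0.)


Write p(x) = Σ a_i x^i, split into monomials and integrate each against ρ_sc separately.
Using ∫ x^{2j} ρ_sc = C_j = (1/(j+1)) C(2j, j) (Catalan numbers) and ∫ x^{2j+1} ρ_sc = 0 (odd monomials vanish by symmetry):
  i = 0 (even): a_0 · C_{0} = -3 · 1 = -3
  i = 1 (odd): ∫ x^1 ρ_sc = 0 (vanishes)
  i = 2 (even): a_2 · C_{1} = 4 · 1 = 4
  i = 4 (even): a_4 · C_{2} = 5 · 2 = 10
  i = 5 (odd): ∫ x^5 ρ_sc = 0 (vanishes)
  i = 6 (even): a_6 · C_{3} = 2 · 5 = 10

Summing the contributions: ∫_{−2}^{2} p(x) ρ_sc(x) dx = (-3) + 4 + 10 + 10 = 21.


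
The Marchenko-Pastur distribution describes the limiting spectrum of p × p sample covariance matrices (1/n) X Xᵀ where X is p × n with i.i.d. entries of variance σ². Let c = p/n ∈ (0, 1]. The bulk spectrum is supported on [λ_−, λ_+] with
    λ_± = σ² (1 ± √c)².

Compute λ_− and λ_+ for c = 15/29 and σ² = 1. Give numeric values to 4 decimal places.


c = 15/29 = 0.517241; √c = 0.719195.
λ_− = σ² (1 − √c)² = 1 · (1 − 0.719195)² = 1 · (0.280805)² = 0.078851.
λ_+ = σ² (1 + √c)² = 1 · (1 + 0.719195)² = 1 · (1.719195)² = 2.955631.

Rounded to 4 decimal places: λ_− ≈ 0.0789, λ_+ ≈ 2.9556.


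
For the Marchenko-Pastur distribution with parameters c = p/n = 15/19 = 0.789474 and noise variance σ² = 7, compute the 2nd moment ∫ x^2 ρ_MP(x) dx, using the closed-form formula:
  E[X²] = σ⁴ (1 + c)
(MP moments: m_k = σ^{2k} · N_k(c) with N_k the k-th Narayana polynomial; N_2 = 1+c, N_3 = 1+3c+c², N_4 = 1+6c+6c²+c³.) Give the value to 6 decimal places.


E[X²] = σ⁴ (1 + c) (second MP moment). With σ² = 7 (so σ⁴ = 49) and c = 15/19 = 0.789474: E[X²] = 49 · (1 + 0.789474) = 49 · 1.789474.

So E[X^2] = 87.684211.


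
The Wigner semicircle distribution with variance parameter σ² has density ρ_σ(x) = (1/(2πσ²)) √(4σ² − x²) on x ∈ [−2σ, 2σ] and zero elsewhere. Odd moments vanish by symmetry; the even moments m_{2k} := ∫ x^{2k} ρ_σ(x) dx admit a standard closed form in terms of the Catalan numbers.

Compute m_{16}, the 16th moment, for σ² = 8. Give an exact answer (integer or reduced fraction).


By the scaled semicircle moment identity, m_{2k} = σ^{2k} · C_k with k = 8.
C_8 = (1/(k+1)) · C(2k, k) = (1/9) · C(16, 8) = (1/9) · 12870 = 1430.
σ^{2k} = (σ²)^k = (8)^8 = 16777216.

Therefore m_{16} = σ^{16} · C_8 = 16777216 · 1430 = 23991418880.


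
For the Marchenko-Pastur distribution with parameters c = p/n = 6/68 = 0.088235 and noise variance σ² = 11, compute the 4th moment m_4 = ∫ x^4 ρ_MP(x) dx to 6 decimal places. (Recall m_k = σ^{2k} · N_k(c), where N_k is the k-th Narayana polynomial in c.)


E[X⁴] = σ⁸ (1 + 6c + 6c² + c³) (fourth MP moment). With σ² = 11 (so σ⁸ = 14641) and c = 6/68 = 0.088235: E[X⁴] = 14641 · (1 + 6·0.088235 + 6·(0.088235)² + (0.088235)³) = 14641 · 1.576812.

So E[X^4] = 23086.097471.


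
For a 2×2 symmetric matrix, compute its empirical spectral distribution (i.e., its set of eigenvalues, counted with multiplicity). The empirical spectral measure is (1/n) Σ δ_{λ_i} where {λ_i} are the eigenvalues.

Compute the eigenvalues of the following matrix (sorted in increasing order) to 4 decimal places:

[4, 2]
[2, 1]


Since M is real symmetric, both eigenvalues are real; they are the roots of det(λI − M) = λ² − (tr M) λ + det M.
tr M = 4 + 1 = 5.
det M = 4·1 − 2² = 4 − 4 = 0.
Characteristic polynomial: λ² − 5λ = 0.
Discriminant Δ = (tr M)² − 4·det M = 25 − 0 = 25; √Δ = 5.000000.
λ = (tr M ± √Δ)/2 = (5 ± 5.000000)/2, giving (tr M − √Δ)/2 = 0.0000 and (tr M + √Δ)/2 = 5.0000.

Eigenvalues sorted in increasing order: [0.0000, 5.0000].


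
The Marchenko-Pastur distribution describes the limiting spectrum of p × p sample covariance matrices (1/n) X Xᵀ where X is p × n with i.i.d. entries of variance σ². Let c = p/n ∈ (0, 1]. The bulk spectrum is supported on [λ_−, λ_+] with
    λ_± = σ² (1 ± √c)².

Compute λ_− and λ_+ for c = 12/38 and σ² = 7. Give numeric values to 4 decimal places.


c = 12/38 = 0.315789; √c = 0.561951.
λ_− = σ² (1 − √c)² = 7 · (1 − 0.561951)² = 7 · (0.438049)² = 1.343205.
λ_+ = σ² (1 + √c)² = 7 · (1 + 0.561951)² = 7 · (1.561951)² = 17.077847.

Rounded to 4 decimal places: λ_− ≈ 1.3432, λ_+ ≈ 17.0778.


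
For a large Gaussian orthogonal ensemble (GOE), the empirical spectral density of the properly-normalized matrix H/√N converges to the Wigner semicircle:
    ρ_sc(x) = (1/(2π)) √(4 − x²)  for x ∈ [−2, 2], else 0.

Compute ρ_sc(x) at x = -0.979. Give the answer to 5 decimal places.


ρ_sc(x) = (1/(2π)) √(4 − x²). With x = -0.979:
  4 − x² = 4 − (-0.979)² = 4 − 0.958441 = 3.041559.
  √(4 − x²) = 1.744007.
  1/(2π) = 0.159155.
  ρ_sc(-0.979) = 0.159155 · 1.744007 = 0.277567.

Rounded to 5 decimal places: ρ_sc(-0.979) ≈ 0.27757.


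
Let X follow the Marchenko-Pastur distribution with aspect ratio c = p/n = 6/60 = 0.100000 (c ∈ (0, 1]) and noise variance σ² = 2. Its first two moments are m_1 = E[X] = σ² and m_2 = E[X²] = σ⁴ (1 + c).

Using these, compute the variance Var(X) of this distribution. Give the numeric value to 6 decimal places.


m_1 = E[X] = σ² = 2, so m_1² = 4.
m_2 = E[X²] = σ⁴ (1 + c) = 4 · (1 + 0.100000) = 4 · 1.100000 = 4.400000.
(Note m_2 − m_1² simplifies to c · σ⁴ = 0.100000 · 4.)

Var(X) = m_2 − m_1² = 4.400000 − 4 = 0.400000.


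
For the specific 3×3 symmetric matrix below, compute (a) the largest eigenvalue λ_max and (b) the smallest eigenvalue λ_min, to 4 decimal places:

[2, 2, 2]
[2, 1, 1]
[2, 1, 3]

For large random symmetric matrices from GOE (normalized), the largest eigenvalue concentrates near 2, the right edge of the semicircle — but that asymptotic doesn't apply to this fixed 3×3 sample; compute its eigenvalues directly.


Since M is real symmetric, all three eigenvalues are real; they are the roots of det(λI − M) = λ³ − (tr M) λ² + s λ − det M, where s is the sum of the principal 2×2 minors.
tr M = 2 + 1 + 3 = 6.
s = (2·1 − 2²) + (2·3 − 2²) + (1·3 − 1²) = -2 + 2 + 2 = 2.
det M (expand along row 1) = 2·2 − 2·4 + 2·0 = -4.
Characteristic polynomial: λ³ − 6λ² + 2λ + 4 = 0.
Substitute λ = y + (tr M)/3 = y + 2.000000 to remove the quadratic term: y³ + p·y + q = 0 with p = s − (tr M)²/3 = -10.000000 and q = −2(tr M)³/27 + (tr M)·s/3 − det M = -8.000000.
Three real roots ⇒ use the trigonometric (Viète) form: r = 2√(−p/3) = 3.651484, φ = arccos(3q/(p·r)) = arccos(0.657267) = 0.853610 rad.
y_k = r·cos(φ/3 − 2πk/3) for k = 0, 1, 2 gives y = 3.504664, -0.864641, -2.640023.
λ_k = y_k + 2.000000 gives λ = 5.5047, 1.1354, -0.6400 (check: the sum is 6.0000 = tr M).

Hence λ_max = 5.5047 and λ_min = -0.6400.


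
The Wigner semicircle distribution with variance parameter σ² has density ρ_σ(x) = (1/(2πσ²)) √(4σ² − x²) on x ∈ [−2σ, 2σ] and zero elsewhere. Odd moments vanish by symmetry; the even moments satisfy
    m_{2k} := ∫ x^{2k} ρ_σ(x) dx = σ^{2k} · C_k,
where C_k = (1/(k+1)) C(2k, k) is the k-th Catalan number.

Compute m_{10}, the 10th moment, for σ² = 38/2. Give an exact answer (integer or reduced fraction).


By the scaled semicircle moment identity, m_{2k} = σ^{2k} · C_k with k = 5.
C_5 = (1/(k+1)) · C(2k, k) = (1/6) · C(10, 5) = (1/6) · 252 = 42.
σ^{2k} = (σ²)^k = (38/2)^5 = 2476099.

Therefore m_{10} = σ^{10} · C_5 = 2476099 · 42 = 103996158.


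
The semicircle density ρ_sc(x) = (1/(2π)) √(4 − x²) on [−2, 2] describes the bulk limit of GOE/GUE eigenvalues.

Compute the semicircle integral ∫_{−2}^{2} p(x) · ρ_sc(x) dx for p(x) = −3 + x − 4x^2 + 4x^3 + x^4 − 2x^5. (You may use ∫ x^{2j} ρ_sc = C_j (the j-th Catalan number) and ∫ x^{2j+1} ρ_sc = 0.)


Write p(x) = Σ a_i x^i, split into monomials and integrate each against ρ_sc separately.
Using ∫ x^{2j} ρ_sc = C_j = (1/(j+1)) C(2j, j) (Catalan numbers) and ∫ x^{2j+1} ρ_sc = 0 (odd monomials vanish by symmetry):
  i = 0 (even): a_0 · C_{0} = -3 · 1 = -3
  i = 1 (odd): ∫ x^1 ρ_sc = 0 (vanishes)
  i = 2 (even): a_2 · C_{1} = -4 · 1 = -4
  i = 3 (odd): ∫ x^3 ρ_sc = 0 (vanishes)
  i = 4 (even): a_4 · C_{2} = 1 · 2 = 2
  i = 5 (odd): ∫ x^5 ρ_sc = 0 (vanishes)

Summing the contributions: ∫_{−2}^{2} p(x) ρ_sc(x) dx = (-3) + (-4) + 2 = -5.


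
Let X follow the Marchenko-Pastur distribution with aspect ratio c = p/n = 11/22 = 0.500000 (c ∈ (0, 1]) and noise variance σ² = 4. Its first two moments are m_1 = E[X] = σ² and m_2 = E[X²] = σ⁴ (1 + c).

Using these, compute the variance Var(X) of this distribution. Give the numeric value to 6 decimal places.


m_1 = E[X] = σ² = 4, so m_1² = 16.
m_2 = E[X²] = σ⁴ (1 + c) = 16 · (1 + 0.500000) = 16 · 1.500000 = 24.000000.
(Note m_2 − m_1² simplifies to c · σ⁴ = 0.500000 · 16.)

Var(X) = m_2 − m_1² = 24.000000 − 16 = 8.000000.


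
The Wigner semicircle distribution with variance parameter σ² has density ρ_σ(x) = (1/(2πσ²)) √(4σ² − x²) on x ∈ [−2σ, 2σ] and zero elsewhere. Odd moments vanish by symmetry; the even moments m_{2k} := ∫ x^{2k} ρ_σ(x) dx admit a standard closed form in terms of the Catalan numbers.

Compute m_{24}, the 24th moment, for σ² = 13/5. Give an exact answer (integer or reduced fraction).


By the scaled semicircle moment identity, m_{2k} = σ^{2k} · C_k with k = 12.
C_12 = (1/(k+1)) · C(2k, k) = (1/13) · C(24, 12) = (1/13) · 2704156 = 208012.
σ^{2k} = (σ²)^k = (13/5)^12 = 23298085122481/244140625.

Therefore m_{24} = σ^{24} · C_12 = (23298085122481/244140625) · 208012 = 4846281282497517772/244140625.


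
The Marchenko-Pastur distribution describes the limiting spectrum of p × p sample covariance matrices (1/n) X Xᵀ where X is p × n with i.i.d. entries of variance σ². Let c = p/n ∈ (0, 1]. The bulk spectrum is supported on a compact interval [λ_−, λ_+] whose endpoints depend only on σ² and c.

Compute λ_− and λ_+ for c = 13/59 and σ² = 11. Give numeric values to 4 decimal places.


c = 13/59 = 0.220339; √c = 0.469403.
λ_− = σ² (1 − √c)² = 11 · (1 − 0.469403)² = 11 · (0.530597)² = 3.096867.
λ_+ = σ² (1 + √c)² = 11 · (1 + 0.469403)² = 11 · (1.469403)² = 23.750590.

Rounded to 4 decimal places: λ_− ≈ 3.0969, λ_+ ≈ 23.7506.


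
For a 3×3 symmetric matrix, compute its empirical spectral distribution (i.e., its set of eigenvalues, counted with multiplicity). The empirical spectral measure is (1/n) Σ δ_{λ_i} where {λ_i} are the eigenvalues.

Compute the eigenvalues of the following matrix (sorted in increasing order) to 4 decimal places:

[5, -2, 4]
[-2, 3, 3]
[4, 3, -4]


Since M is real symmetric, all three eigenvalues are real; they are the roots of det(λI − M) = λ³ − (tr M) λ² + s λ − det M, where s is the sum of the principal 2×2 minors.
tr M = 5 + 3 + (-4) = 4.
s = (5·3 − (-2)²) + (5·(-4) − 4²) + (3·(-4) − 3²) = 11 + (-36) + (-21) = -46.
det M (expand along row 1) = 5·(-21) − (-2)·(-4) + 4·(-18) = -185.
Characteristic polynomial: λ³ − 4λ² − 46λ + 185 = 0.
Substitute λ = y + (tr M)/3 = y + 1.333333 to remove the quadratic term: y³ + p·y + q = 0 with p = s − (tr M)²/3 = -51.333333 and q = −2(tr M)³/27 + (tr M)·s/3 − det M = 118.925926.
Three real roots ⇒ use the trigonometric (Viète) form: r = 2√(−p/3) = 8.273116, φ = arccos(3q/(p·r)) = arccos(-0.840097) = 2.568258 rad.
y_k = r·cos(φ/3 − 2πk/3) for k = 0, 1, 2 gives y = 5.422190, 2.700303, -8.122493.
λ_k = y_k + 1.333333 gives λ = 6.7555, 4.0336, -6.7892 (check: the sum is 4.0000 = tr M).

Eigenvalues sorted in increasing order: [-6.7892, 4.0336, 6.7555].


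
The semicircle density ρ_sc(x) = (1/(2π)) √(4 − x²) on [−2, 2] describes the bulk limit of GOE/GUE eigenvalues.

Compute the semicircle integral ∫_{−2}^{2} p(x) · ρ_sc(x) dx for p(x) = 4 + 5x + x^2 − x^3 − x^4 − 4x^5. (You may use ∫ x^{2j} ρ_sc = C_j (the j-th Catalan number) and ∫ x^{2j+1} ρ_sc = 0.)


Write p(x) = Σ a_i x^i, split into monomials and integrate each against ρ_sc separately.
Using ∫ x^{2j} ρ_sc = C_j = (1/(j+1)) C(2j, j) (Catalan numbers) and ∫ x^{2j+1} ρ_sc = 0 (odd monomials vanish by symmetry):
  i = 0 (even): a_0 · C_{0} = 4 · 1 = 4
  i = 1 (odd): ∫ x^1 ρ_sc = 0 (vanishes)
  i = 2 (even): a_2 · C_{1} = 1 · 1 = 1
  i = 3 (odd): ∫ x^3 ρ_sc = 0 (vanishes)
  i = 4 (even): a_4 · C_{2} = -1 · 2 = -2
  i = 5 (odd): ∫ x^5 ρ_sc = 0 (vanishes)

Summing the contributions: ∫_{−2}^{2} p(x) ρ_sc(x) dx = 4 + 1 + (-2) = 3.


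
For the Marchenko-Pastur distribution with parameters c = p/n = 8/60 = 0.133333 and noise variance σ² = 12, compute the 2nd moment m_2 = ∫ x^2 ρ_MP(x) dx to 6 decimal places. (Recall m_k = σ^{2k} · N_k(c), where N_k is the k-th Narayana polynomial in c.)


E[X²] = σ⁴ (1 + c) (second MP moment). With σ² = 12 (so σ⁴ = 144) and c = 8/60 = 0.133333: E[X²] = 144 · (1 + 0.133333) = 144 · 1.133333.

So E[X^2] = 163.200000.


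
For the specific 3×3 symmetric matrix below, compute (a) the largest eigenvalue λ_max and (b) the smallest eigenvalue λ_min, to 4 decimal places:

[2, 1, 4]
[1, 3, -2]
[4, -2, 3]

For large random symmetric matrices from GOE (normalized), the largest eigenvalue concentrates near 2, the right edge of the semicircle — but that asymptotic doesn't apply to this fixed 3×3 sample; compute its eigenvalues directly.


Since M is real symmetric, all three eigenvalues are real; they are the roots of det(λI − M) = λ³ − (tr M) λ² + s λ − det M, where s is the sum of the principal 2×2 minors.
tr M = 2 + 3 + 3 = 8.
s = (2·3 − 1²) + (2·3 − 4²) + (3·3 − (-2)²) = 5 + (-10) + 5 = 0.
det M (expand along row 1) = 2·5 − 1·11 + 4·(-14) = -57.
Characteristic polynomial: λ³ − 8λ² + 57 = 0.
Substitute λ = y + (tr M)/3 = y + 2.666667 to remove the quadratic term: y³ + p·y + q = 0 with p = s − (tr M)²/3 = -21.333333 and q = −2(tr M)³/27 + (tr M)·s/3 − det M = 19.074074.
Three real roots ⇒ use the trigonometric (Viète) form: r = 2√(−p/3) = 5.333333, φ = arccos(3q/(p·r)) = arccos(-0.502930) = 2.097781 rad.
y_k = r·cos(φ/3 − 2πk/3) for k = 0, 1, 2 gives y = 4.081698, 0.932052, -5.013750.
λ_k = y_k + 2.666667 gives λ = 6.7484, 3.5987, -2.3471 (check: the sum is 8.0000 = tr M).

Hence λ_max = 6.7484 and λ_min = -2.3471.


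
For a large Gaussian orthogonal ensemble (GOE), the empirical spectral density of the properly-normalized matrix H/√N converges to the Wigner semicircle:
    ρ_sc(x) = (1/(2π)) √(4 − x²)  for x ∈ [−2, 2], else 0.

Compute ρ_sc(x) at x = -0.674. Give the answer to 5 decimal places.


ρ_sc(x) = (1/(2π)) √(4 − x²). With x = -0.674:
  4 − x² = 4 − (-0.674)² = 4 − 0.454276 = 3.545724.
  √(4 − x²) = 1.883009.
  1/(2π) = 0.159155.
  ρ_sc(-0.674) = 0.159155 · 1.883009 = 0.299690.

Rounded to 5 decimal places: ρ_sc(-0.674) ≈ 0.29969.


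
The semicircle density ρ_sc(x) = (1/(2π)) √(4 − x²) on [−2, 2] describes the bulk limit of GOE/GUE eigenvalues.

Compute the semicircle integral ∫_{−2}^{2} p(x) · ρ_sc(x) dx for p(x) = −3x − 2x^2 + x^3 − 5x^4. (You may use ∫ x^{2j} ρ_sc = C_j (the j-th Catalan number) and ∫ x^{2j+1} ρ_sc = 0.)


Write p(x) = Σ a_i x^i, split into monomials and integrate each against ρ_sc separately.
Using ∫ x^{2j} ρ_sc = C_j = (1/(j+1)) C(2j, j) (Catalan numbers) and ∫ x^{2j+1} ρ_sc = 0 (odd monomials vanish by symmetry):
  i = 1 (odd): ∫ x^1 ρ_sc = 0 (vanishes)
  i = 2 (even): a_2 · C_{1} = -2 · 1 = -2
  i = 3 (odd): ∫ x^3 ρ_sc = 0 (vanishes)
  i = 4 (even): a_4 · C_{2} = -5 · 2 = -10

Summing the contributions: ∫_{−2}^{2} p(x) ρ_sc(x) dx = (-2) + (-10) = -12.


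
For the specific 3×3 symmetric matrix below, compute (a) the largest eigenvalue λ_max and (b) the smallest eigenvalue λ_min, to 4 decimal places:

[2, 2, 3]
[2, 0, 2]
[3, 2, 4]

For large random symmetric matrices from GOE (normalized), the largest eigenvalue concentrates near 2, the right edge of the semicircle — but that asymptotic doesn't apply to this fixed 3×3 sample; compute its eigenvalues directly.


Since M is real symmetric, all three eigenvalues are real; they are the roots of det(λI − M) = λ³ − (tr M) λ² + s λ − det M, where s is the sum of the principal 2×2 minors.
tr M = 2 + 0 + 4 = 6.
s = (2·0 − 2²) + (2·4 − 3²) + (0·4 − 2²) = -4 + (-1) + (-4) = -9.
det M (expand along row 1) = 2·(-4) − 2·2 + 3·4 = 0.
Characteristic polynomial: λ³ − 6λ² − 9λ = 0.
Substitute λ = y + (tr M)/3 = y + 2.000000 to remove the quadratic term: y³ + p·y + q = 0 with p = s − (tr M)²/3 = -21.000000 and q = −2(tr M)³/27 + (tr M)·s/3 − det M = -34.000000.
Three real roots ⇒ use the trigonometric (Viète) form: r = 2√(−p/3) = 5.291503, φ = arccos(3q/(p·r)) = arccos(0.917914) = 0.408006 rad.
y_k = r·cos(φ/3 − 2πk/3) for k = 0, 1, 2 gives y = 5.242641, -2.000000, -3.242641.
λ_k = y_k + 2.000000 gives λ = 7.2426, 0.0000, -1.2426 (check: the sum is 6.0000 = tr M).

Hence λ_max = 7.2426 and λ_min = -1.2426.


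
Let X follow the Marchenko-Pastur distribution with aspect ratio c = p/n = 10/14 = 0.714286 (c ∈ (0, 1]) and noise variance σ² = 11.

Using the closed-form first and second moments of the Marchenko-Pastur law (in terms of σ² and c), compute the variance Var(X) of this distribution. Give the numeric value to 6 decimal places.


Recall the MP moments m_1 = E[X] = σ² and m_2 = E[X²] = σ⁴ (1 + c).
m_1 = E[X] = σ² = 11, so m_1² = 121.
m_2 = E[X²] = σ⁴ (1 + c) = 121 · (1 + 0.714286) = 121 · 1.714286 = 207.428571.
(Note m_2 − m_1² simplifies to c · σ⁴ = 0.714286 · 121.)

Var(X) = m_2 − m_1² = 207.428571 − 121 = 86.428571.


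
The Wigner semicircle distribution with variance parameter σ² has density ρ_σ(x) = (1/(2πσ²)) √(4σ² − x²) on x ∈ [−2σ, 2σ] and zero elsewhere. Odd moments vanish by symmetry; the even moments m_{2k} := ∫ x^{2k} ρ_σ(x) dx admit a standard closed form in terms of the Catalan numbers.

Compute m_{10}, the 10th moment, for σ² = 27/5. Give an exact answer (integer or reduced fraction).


By the scaled semicircle moment identity, m_{2k} = σ^{2k} · C_k with k = 5.
C_5 = (1/(k+1)) · C(2k, k) = (1/6) · C(10, 5) = (1/6) · 252 = 42.
σ^{2k} = (σ²)^k = (27/5)^5 = 14348907/3125.

Therefore m_{10} = σ^{10} · C_5 = (14348907/3125) · 42 = 602654094/3125.


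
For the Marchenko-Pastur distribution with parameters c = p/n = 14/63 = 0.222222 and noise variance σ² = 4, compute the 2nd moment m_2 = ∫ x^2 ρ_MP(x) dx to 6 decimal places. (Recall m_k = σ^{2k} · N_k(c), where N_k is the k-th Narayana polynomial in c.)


E[X²] = σ⁴ (1 + c) (second MP moment). With σ² = 4 (so σ⁴ = 16) and c = 14/63 = 0.222222: E[X²] = 16 · (1 + 0.222222) = 16 · 1.222222.

So E[X^2] = 19.555556.


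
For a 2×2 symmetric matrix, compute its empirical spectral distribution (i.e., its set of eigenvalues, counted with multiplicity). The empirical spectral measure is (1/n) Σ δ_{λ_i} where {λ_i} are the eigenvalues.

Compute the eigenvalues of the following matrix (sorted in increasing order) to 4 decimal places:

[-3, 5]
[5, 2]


Since M is real symmetric, both eigenvalues are real; they are the roots of det(λI − M) = λ² − (tr M) λ + det M.
tr M = -3 + 2 = -1.
det M = (-3)·2 − 5² = -6 − 25 = -31.
Characteristic polynomial: λ² + λ − 31 = 0.
Discriminant Δ = (tr M)² − 4·det M = 1 − (-124) = 125; √Δ = 11.180340.
λ = (tr M ± √Δ)/2 = (-1 ± 11.180340)/2, giving (tr M − √Δ)/2 = -6.0902 and (tr M + √Δ)/2 = 5.0902.

Eigenvalues sorted in increasing order: [-6.0902, 5.0902].


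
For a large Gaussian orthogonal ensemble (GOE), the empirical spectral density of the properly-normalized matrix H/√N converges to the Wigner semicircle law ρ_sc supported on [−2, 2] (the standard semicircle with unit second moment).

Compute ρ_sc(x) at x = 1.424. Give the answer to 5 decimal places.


ρ_sc(x) = (1/(2π)) √(4 − x²). With x = 1.424:
  4 − x² = 4 − (1.424)² = 4 − 2.027776 = 1.972224.
  √(4 − x²) = 1.404359.
  1/(2π) = 0.159155.
  ρ_sc(1.424) = 0.159155 · 1.404359 = 0.223511.

Rounded to 5 decimal places: ρ_sc(1.424) ≈ 0.22351.


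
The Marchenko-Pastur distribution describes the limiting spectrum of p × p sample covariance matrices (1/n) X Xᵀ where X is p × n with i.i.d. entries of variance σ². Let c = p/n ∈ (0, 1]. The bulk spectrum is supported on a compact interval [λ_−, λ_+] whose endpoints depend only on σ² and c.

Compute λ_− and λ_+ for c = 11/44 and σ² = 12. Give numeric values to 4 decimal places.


c = 11/44 = 0.250000; √c = 0.500000.
λ_− = σ² (1 − √c)² = 12 · (1 − 0.500000)² = 12 · (0.500000)² = 3.000000.
λ_+ = σ² (1 + √c)² = 12 · (1 + 0.500000)² = 12 · (1.500000)² = 27.000000.

Rounded to 4 decimal places: λ_− ≈ 3.0000, λ_+ ≈ 27.0000.


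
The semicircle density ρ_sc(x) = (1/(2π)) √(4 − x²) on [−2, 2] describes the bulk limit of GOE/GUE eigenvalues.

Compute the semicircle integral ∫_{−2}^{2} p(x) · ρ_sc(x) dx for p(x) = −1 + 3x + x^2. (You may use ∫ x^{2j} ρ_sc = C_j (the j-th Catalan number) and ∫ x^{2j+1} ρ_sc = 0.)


Write p(x) = Σ a_i x^i, split into monomials and integrate each against ρ_sc separately.
Using ∫ x^{2j} ρ_sc = C_j = (1/(j+1)) C(2j, j) (Catalan numbers) and ∫ x^{2j+1} ρ_sc = 0 (odd monomials vanish by symmetry):
  i = 0 (even): a_0 · C_{0} = -1 · 1 = -1
  i = 1 (odd): ∫ x^1 ρ_sc = 0 (vanishes)
  i = 2 (even): a_2 · C_{1} = 1 · 1 = 1

Summing the contributions: ∫_{−2}^{2} p(x) ρ_sc(x) dx = (-1) + 1 = 0.


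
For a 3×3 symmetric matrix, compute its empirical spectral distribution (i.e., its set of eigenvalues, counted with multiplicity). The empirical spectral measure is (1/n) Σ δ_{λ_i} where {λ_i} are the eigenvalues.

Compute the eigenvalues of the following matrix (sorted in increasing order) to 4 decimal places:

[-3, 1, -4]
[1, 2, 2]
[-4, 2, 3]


Since M is real symmetric, all three eigenvalues are real; they are the roots of det(λI − M) = λ³ − (tr M) λ² + s λ − det M, where s is the sum of the principal 2×2 minors.
tr M = -3 + 2 + 3 = 2.
s = ((-3)·2 − 1²) + ((-3)·3 − (-4)²) + (2·3 − 2²) = -7 + (-25) + 2 = -30.
det M (expand along row 1) = (-3)·2 − 1·11 + (-4)·10 = -57.
Characteristic polynomial: λ³ − 2λ² − 30λ + 57 = 0.
Substitute λ = y + (tr M)/3 = y + 0.666667 to remove the quadratic term: y³ + p·y + q = 0 with p = s − (tr M)²/3 = -31.333333 and q = −2(tr M)³/27 + (tr M)·s/3 − det M = 36.407407.
Three real roots ⇒ use the trigonometric (Viète) form: r = 2√(−p/3) = 6.463573, φ = arccos(3q/(p·r)) = arccos(-0.539302) = 2.140404 rad.
y_k = r·cos(φ/3 − 2πk/3) for k = 0, 1, 2 gives y = 4.887087, 1.219873, -6.106960.
λ_k = y_k + 0.666667 gives λ = 5.5538, 1.8865, -5.4403 (check: the sum is 2.0000 = tr M).

Eigenvalues sorted in increasing order: [-5.4403, 1.8865, 5.5538].


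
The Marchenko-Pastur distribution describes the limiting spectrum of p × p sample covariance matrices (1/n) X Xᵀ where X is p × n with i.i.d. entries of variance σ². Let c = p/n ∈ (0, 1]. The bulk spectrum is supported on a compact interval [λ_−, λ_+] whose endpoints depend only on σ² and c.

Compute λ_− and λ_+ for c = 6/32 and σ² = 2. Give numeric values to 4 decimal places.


c = 6/32 = 0.187500; √c = 0.433013.
λ_− = σ² (1 − √c)² = 2 · (1 − 0.433013)² = 2 · (0.566987)² = 0.642949.
λ_+ = σ² (1 + √c)² = 2 · (1 + 0.433013)² = 2 · (1.433013)² = 4.107051.

Rounded to 4 decimal places: λ_− ≈ 0.6429, λ_+ ≈ 4.1071.


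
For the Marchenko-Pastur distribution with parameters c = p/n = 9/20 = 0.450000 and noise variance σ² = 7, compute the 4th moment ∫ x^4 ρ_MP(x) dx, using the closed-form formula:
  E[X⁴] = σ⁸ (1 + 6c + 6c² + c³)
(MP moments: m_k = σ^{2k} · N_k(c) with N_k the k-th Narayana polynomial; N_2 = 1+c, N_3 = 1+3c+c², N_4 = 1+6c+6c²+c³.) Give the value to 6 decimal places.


E[X⁴] = σ⁸ (1 + 6c + 6c² + c³) (fourth MP moment). With σ² = 7 (so σ⁸ = 2401) and c = 9/20 = 0.450000: E[X⁴] = 2401 · (1 + 6·0.450000 + 6·(0.450000)² + (0.450000)³) = 2401 · 5.006125.

So E[X^4] = 12019.706125.


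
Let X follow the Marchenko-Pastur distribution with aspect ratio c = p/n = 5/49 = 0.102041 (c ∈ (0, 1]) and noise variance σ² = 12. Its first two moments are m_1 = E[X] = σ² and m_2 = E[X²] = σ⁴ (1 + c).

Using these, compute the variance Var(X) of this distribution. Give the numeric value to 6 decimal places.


m_1 = E[X] = σ² = 12, so m_1² = 144.
m_2 = E[X²] = σ⁴ (1 + c) = 144 · (1 + 0.102041) = 144 · 1.102041 = 158.693878.
(Note m_2 − m_1² simplifies to c · σ⁴ = 0.102041 · 144.)

Var(X) = m_2 − m_1² = 158.693878 − 144 = 14.693878.


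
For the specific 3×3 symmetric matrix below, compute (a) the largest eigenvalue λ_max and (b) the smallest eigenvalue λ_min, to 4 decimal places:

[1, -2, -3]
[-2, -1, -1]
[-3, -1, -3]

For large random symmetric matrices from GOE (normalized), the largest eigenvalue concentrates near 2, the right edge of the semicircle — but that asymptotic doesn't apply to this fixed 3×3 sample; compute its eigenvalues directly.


Since M is real symmetric, all three eigenvalues are real; they are the roots of det(λI − M) = λ³ − (tr M) λ² + s λ − det M, where s is the sum of the principal 2×2 minors.
tr M = 1 + (-1) + (-3) = -3.
s = (1·(-1) − (-2)²) + (1·(-3) − (-3)²) + ((-1)·(-3) − (-1)²) = -5 + (-12) + 2 = -15.
det M (expand along row 1) = 1·2 − (-2)·3 + (-3)·(-1) = 11.
Characteristic polynomial: λ³ + 3λ² − 15λ − 11 = 0.
Substitute λ = y + (tr M)/3 = y − 1.000000 to remove the quadratic term: y³ + p·y + q = 0 with p = s − (tr M)²/3 = -18.000000 and q = −2(tr M)³/27 + (tr M)·s/3 − det M = 6.000000.
Three real roots ⇒ use the trigonometric (Viète) form: r = 2√(−p/3) = 4.898979, φ = arccos(3q/(p·r)) = arccos(-0.204124) = 1.776365 rad.
y_k = r·cos(φ/3 − 2πk/3) for k = 0, 1, 2 gives y = 4.064969, 0.335430, -4.400399.
λ_k = y_k − 1.000000 gives λ = 3.0650, -0.6646, -5.4004 (check: the sum is -3.0000 = tr M).

Hence λ_max = 3.0650 and λ_min = -5.4004.


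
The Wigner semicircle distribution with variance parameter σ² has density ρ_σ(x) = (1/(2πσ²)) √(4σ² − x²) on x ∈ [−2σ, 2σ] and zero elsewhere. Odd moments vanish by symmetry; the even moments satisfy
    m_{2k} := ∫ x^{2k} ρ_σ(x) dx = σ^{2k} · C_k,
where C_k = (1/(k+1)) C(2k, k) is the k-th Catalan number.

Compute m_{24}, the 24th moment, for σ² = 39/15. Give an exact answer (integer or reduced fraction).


By the scaled semicircle moment identity, m_{2k} = σ^{2k} · C_k with k = 12.
C_12 = (1/(k+1)) · C(2k, k) = (1/13) · C(24, 12) = (1/13) · 2704156 = 208012.
σ^{2k} = (σ²)^k = (39/15)^12 = 23298085122481/244140625.

Therefore m_{24} = σ^{24} · C_12 = (23298085122481/244140625) · 208012 = 4846281282497517772/244140625.


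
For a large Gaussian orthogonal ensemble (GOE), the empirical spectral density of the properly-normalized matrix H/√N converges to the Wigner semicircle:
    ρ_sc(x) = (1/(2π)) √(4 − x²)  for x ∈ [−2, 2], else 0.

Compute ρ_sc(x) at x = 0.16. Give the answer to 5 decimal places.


ρ_sc(x) = (1/(2π)) √(4 − x²). With x = 0.16:
  4 − x² = 4 − (0.16)² = 4 − 0.025600 = 3.974400.
  √(4 − x²) = 1.993590.
  1/(2π) = 0.159155.
  ρ_sc(0.16) = 0.159155 · 1.993590 = 0.317290.

Rounded to 5 decimal places: ρ_sc(0.16) ≈ 0.31729.


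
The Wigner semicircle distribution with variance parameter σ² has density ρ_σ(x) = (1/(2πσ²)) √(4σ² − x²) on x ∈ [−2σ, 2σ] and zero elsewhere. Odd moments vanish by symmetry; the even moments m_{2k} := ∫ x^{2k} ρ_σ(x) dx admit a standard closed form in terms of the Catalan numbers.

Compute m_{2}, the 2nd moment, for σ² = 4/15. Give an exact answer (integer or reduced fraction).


By the scaled semicircle moment identity, m_{2k} = σ^{2k} · C_k with k = 1.
C_1 = (1/(k+1)) · C(2k, k) = (1/2) · C(2, 1) = (1/2) · 2 = 1.
σ^{2k} = (σ²)^k = (4/15)^1 = 4/15.

Therefore m_{2} = σ^{2} · C_1 = (4/15) · 1 = 4/15.


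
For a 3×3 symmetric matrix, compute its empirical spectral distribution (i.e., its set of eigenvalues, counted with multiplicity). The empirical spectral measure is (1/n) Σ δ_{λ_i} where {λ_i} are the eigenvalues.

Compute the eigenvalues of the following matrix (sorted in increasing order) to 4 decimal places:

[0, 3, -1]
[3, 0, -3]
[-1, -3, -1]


Since M is real symmetric, all three eigenvalues are real; they are the roots of det(λI − M) = λ³ − (tr M) λ² + s λ − det M, where s is the sum of the principal 2×2 minors.
tr M = 0 + 0 + (-1) = -1.
s = (0·0 − 3²) + (0·(-1) − (-1)²) + (0·(-1) − (-3)²) = -9 + (-1) + (-9) = -19.
det M (expand along row 1) = 0·(-9) − 3·(-6) + (-1)·(-9) = 27.
Characteristic polynomial: λ³ + λ² − 19λ − 27 = 0.
Substitute λ = y + (tr M)/3 = y − 0.333333 to remove the quadratic term: y³ + p·y + q = 0 with p = s − (tr M)²/3 = -19.333333 and q = −2(tr M)³/27 + (tr M)·s/3 − det M = -20.592593.
Three real roots ⇒ use the trigonometric (Viète) form: r = 2√(−p/3) = 5.077182, φ = arccos(3q/(p·r)) = arccos(0.629365) = 0.890060 rad.
y_k = r·cos(φ/3 − 2πk/3) for k = 0, 1, 2 gives y = 4.855362, -1.142213, -3.713149.
λ_k = y_k − 0.333333 gives λ = 4.5220, -1.4755, -4.0465 (check: the sum is -1.0000 = tr M).

Eigenvalues sorted in increasing order: [-4.0465, -1.4755, 4.5220].


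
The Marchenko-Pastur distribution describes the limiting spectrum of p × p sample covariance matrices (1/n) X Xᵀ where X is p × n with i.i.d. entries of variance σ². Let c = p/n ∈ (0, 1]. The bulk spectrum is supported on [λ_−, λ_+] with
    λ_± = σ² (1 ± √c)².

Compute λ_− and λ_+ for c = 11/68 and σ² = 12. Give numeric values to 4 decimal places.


c = 11/68 = 0.161765; √c = 0.402200.
λ_− = σ² (1 − √c)² = 12 · (1 − 0.402200)² = 12 · (0.597800)² = 4.288380.
λ_+ = σ² (1 + √c)² = 12 · (1 + 0.402200)² = 12 · (1.402200)² = 23.593972.

Rounded to 4 decimal places: λ_− ≈ 4.2884, λ_+ ≈ 23.5940.


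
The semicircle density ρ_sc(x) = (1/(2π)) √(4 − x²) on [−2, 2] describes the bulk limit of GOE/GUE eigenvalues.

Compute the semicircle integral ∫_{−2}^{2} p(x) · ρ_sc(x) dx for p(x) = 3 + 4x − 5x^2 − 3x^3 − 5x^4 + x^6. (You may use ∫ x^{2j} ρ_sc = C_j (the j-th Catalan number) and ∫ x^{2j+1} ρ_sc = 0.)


Write p(x) = Σ a_i x^i, split into monomials and integrate each against ρ_sc separately.
Using ∫ x^{2j} ρ_sc = C_j = (1/(j+1)) C(2j, j) (Catalan numbers) and ∫ x^{2j+1} ρ_sc = 0 (odd monomials vanish by symmetry):
  i = 0 (even): a_0 · C_{0} = 3 · 1 = 3
  i = 1 (odd): ∫ x^1 ρ_sc = 0 (vanishes)
  i = 2 (even): a_2 · C_{1} = -5 · 1 = -5
  i = 3 (odd): ∫ x^3 ρ_sc = 0 (vanishes)
  i = 4 (even): a_4 · C_{2} = -5 · 2 = -10
  i = 6 (even): a_6 · C_{3} = 1 · 5 = 5

Summing the contributions: ∫_{−2}^{2} p(x) ρ_sc(x) dx = 3 + (-5) + (-10) + 5 = -7.


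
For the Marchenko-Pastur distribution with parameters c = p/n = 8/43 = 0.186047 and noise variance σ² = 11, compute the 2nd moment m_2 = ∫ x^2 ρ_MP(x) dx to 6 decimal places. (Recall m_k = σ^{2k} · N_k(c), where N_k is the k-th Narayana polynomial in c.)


E[X²] = σ⁴ (1 + c) (second MP moment). With σ² = 11 (so σ⁴ = 121) and c = 8/43 = 0.186047: E[X²] = 121 · (1 + 0.186047) = 121 · 1.186047.

So E[X^2] = 143.511628.


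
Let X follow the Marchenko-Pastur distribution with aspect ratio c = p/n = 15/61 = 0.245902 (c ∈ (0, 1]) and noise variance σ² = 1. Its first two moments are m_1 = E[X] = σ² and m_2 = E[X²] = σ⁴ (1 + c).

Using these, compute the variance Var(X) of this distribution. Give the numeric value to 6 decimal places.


m_1 = E[X] = σ² = 1, so m_1² = 1.
m_2 = E[X²] = σ⁴ (1 + c) = 1 · (1 + 0.245902) = 1 · 1.245902 = 1.245902.
(Note m_2 − m_1² simplifies to c · σ⁴ = 0.245902 · 1.)

Var(X) = m_2 − m_1² = 1.245902 − 1 = 0.245902.


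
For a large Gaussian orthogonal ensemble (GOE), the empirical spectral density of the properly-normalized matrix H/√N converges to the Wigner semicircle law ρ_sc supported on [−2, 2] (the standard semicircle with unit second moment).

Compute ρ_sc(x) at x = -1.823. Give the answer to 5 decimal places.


ρ_sc(x) = (1/(2π)) √(4 − x²). With x = -1.823:
  4 − x² = 4 − (-1.823)² = 4 − 3.323329 = 0.676671.
  √(4 − x²) = 0.822600.
  1/(2π) = 0.159155.
  ρ_sc(-1.823) = 0.159155 · 0.822600 = 0.130921.

Rounded to 5 decimal places: ρ_sc(-1.823) ≈ 0.13092.


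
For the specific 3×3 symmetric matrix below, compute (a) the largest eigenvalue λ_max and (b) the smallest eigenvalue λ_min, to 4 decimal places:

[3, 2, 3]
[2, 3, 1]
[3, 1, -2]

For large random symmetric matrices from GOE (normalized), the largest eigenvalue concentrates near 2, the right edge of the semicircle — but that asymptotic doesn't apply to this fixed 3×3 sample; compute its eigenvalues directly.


Since M is real symmetric, all three eigenvalues are real; they are the roots of det(λI − M) = λ³ − (tr M) λ² + s λ − det M, where s is the sum of the principal 2×2 minors.
tr M = 3 + 3 + (-2) = 4.
s = (3·3 − 2²) + (3·(-2) − 3²) + (3·(-2) − 1²) = 5 + (-15) + (-7) = -17.
det M (expand along row 1) = 3·(-7) − 2·(-7) + 3·(-7) = -28.
Characteristic polynomial: λ³ − 4λ² − 17λ + 28 = 0.
Substitute λ = y + (tr M)/3 = y + 1.333333 to remove the quadratic term: y³ + p·y + q = 0 with p = s − (tr M)²/3 = -22.333333 and q = −2(tr M)³/27 + (tr M)·s/3 − det M = 0.592593.
Three real roots ⇒ use the trigonometric (Viète) form: r = 2√(−p/3) = 5.456902, φ = arccos(3q/(p·r)) = arccos(-0.014587) = 1.585384 rad.
y_k = r·cos(φ/3 − 2πk/3) for k = 0, 1, 2 gives y = 4.712492, 0.026535, -4.739027.
λ_k = y_k + 1.333333 gives λ = 6.0458, 1.3599, -3.4057 (check: the sum is 4.0000 = tr M).

Hence λ_max = 6.0458 and λ_min = -3.4057.


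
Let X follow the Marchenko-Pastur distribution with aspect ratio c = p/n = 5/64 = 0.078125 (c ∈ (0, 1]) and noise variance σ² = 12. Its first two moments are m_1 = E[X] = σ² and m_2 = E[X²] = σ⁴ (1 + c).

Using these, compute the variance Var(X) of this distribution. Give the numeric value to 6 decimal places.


m_1 = E[X] = σ² = 12, so m_1² = 144.
m_2 = E[X²] = σ⁴ (1 + c) = 144 · (1 + 0.078125) = 144 · 1.078125 = 155.250000.
(Note m_2 − m_1² simplifies to c · σ⁴ = 0.078125 · 144.)

Var(X) = m_2 − m_1² = 155.250000 − 144 = 11.250000.


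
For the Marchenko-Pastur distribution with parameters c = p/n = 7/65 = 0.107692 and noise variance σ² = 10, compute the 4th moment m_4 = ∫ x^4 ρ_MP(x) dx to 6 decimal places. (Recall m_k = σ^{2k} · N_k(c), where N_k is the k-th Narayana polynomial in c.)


E[X⁴] = σ⁸ (1 + 6c + 6c² + c³) (fourth MP moment). With σ² = 10 (so σ⁸ = 10000) and c = 7/65 = 0.107692: E[X⁴] = 10000 · (1 + 6·0.107692 + 6·(0.107692)² + (0.107692)³) = 10000 · 1.716989.

So E[X^4] = 17169.886208.


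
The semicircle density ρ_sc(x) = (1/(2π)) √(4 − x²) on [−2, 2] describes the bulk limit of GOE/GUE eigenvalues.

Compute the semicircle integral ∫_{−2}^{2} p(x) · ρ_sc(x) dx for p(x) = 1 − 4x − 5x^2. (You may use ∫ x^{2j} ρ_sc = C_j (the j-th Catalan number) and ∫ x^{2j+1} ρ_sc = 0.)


Write p(x) = Σ a_i x^i, split into monomials and integrate each against ρ_sc separately.
Using ∫ x^{2j} ρ_sc = C_j = (1/(j+1)) C(2j, j) (Catalan numbers) and ∫ x^{2j+1} ρ_sc = 0 (odd monomials vanish by symmetry):
  i = 0 (even): a_0 · C_{0} = 1 · 1 = 1
  i = 1 (odd): ∫ x^1 ρ_sc = 0 (vanishes)
  i = 2 (even): a_2 · C_{1} = -5 · 1 = -5

Summing the contributions: ∫_{−2}^{2} p(x) ρ_sc(x) dx = 1 + (-5) = -4.


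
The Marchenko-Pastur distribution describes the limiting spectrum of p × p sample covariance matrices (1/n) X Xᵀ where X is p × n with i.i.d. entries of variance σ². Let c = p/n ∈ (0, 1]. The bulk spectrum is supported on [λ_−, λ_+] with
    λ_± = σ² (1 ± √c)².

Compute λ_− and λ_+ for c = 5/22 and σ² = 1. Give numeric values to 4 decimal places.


c = 5/22 = 0.227273; √c = 0.476731.
λ_− = σ² (1 − √c)² = 1 · (1 − 0.476731)² = 1 · (0.523269)² = 0.273810.
λ_+ = σ² (1 + √c)² = 1 · (1 + 0.476731)² = 1 · (1.476731)² = 2.180735.

Rounded to 4 decimal places: λ_− ≈ 0.2738, λ_+ ≈ 2.1807.


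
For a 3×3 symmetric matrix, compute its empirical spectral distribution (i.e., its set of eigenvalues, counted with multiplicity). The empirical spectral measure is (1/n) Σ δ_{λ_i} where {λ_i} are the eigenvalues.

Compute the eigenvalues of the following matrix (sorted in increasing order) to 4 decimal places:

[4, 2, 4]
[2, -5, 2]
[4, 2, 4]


Since M is real symmetric, all three eigenvalues are real; they are the roots of det(λI − M) = λ³ − (tr M) λ² + s λ − det M, where s is the sum of the principal 2×2 minors.
tr M = 4 + (-5) + 4 = 3.
s = (4·(-5) − 2²) + (4·4 − 4²) + ((-5)·4 − 2²) = -24 + 0 + (-24) = -48.
det M (expand along row 1) = 4·(-24) − 2·0 + 4·24 = 0.
Characteristic polynomial: λ³ − 3λ² − 48λ = 0.
Substitute λ = y + (tr M)/3 = y + 1.000000 to remove the quadratic term: y³ + p·y + q = 0 with p = s − (tr M)²/3 = -51.000000 and q = −2(tr M)³/27 + (tr M)·s/3 − det M = -50.000000.
Three real roots ⇒ use the trigonometric (Viète) form: r = 2√(−p/3) = 8.246211, φ = arccos(3q/(p·r)) = arccos(0.356670) = 1.206095 rad.
y_k = r·cos(φ/3 − 2πk/3) for k = 0, 1, 2 gives y = 7.588723, -1.000000, -6.588723.
λ_k = y_k + 1.000000 gives λ = 8.5887, 0.0000, -5.5887 (check: the sum is 3.0000 = tr M).

Eigenvalues sorted in increasing order: [-5.5887, 0.0000, 8.5887].


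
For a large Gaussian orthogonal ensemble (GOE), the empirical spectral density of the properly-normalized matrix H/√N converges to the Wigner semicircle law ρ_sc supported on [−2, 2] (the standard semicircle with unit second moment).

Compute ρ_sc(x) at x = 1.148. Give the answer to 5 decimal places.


ρ_sc(x) = (1/(2π)) √(4 − x²). With x = 1.148:
  4 − x² = 4 − (1.148)² = 4 − 1.317904 = 2.682096.
  √(4 − x²) = 1.637711.
  1/(2π) = 0.159155.
  ρ_sc(1.148) = 0.159155 · 1.637711 = 0.260650.

Rounded to 5 decimal places: ρ_sc(1.148) ≈ 0.26065.


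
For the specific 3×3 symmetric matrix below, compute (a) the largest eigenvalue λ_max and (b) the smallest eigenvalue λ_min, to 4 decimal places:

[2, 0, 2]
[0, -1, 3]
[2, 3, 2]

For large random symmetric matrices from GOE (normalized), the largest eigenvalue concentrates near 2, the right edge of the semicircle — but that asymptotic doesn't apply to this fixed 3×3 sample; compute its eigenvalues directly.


Since M is real symmetric, all three eigenvalues are real; they are the roots of det(λI − M) = λ³ − (tr M) λ² + s λ − det M, where s is the sum of the principal 2×2 minors.
tr M = 2 + (-1) + 2 = 3.
s = (2·(-1) − 0²) + (2·2 − 2²) + ((-1)·2 − 3²) = -2 + 0 + (-11) = -13.
det M (expand along row 1) = 2·(-11) − 0·(-6) + 2·2 = -18.
Characteristic polynomial: λ³ − 3λ² − 13λ + 18 = 0.
Substitute λ = y + (tr M)/3 = y + 1.000000 to remove the quadratic term: y³ + p·y + q = 0 with p = s − (tr M)²/3 = -16.000000 and q = −2(tr M)³/27 + (tr M)·s/3 − det M = 3.000000.
Three real roots ⇒ use the trigonometric (Viète) form: r = 2√(−p/3) = 4.618802, φ = arccos(3q/(p·r)) = arccos(-0.121785) = 1.692884 rad.
y_k = r·cos(φ/3 − 2πk/3) for k = 0, 1, 2 gives y = 3.902731, 0.187915, -4.090645.
λ_k = y_k + 1.000000 gives λ = 4.9027, 1.1879, -3.0906 (check: the sum is 3.0000 = tr M).

Hence λ_max = 4.9027 and λ_min = -3.0906.
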